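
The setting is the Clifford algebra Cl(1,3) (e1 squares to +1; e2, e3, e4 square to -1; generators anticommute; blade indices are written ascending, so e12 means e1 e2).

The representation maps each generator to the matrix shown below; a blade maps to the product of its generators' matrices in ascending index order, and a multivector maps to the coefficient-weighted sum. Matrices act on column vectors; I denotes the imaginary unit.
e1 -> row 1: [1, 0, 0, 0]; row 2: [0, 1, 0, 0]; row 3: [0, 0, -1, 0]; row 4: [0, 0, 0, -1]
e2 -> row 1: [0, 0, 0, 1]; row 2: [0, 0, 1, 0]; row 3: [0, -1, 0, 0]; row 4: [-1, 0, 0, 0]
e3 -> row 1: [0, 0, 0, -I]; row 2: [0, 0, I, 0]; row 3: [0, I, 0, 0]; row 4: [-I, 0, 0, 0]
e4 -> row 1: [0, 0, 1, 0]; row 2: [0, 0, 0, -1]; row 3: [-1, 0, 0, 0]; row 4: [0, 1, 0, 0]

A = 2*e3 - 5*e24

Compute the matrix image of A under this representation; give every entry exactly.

Bivector images (products of the table entries): rho(e24) = rho(e2)rho(e4) = row 1: [0, 1, 0, 0]; row 2: [-1, 0, 0, 0]; row 3: [0, 0, 0, 1]; row 4: [0, 0, -1, 0].
M = (2)*rho(e3) + (-5)*rho(e24), summed entrywise:
Answer: row 1: [0, -5, 0, -2*I]; row 2: [5, 0, 2*I, 0]; row 3: [0, 2*I, 0, -5]; row 4: [-2*I, 0, 5, 0]


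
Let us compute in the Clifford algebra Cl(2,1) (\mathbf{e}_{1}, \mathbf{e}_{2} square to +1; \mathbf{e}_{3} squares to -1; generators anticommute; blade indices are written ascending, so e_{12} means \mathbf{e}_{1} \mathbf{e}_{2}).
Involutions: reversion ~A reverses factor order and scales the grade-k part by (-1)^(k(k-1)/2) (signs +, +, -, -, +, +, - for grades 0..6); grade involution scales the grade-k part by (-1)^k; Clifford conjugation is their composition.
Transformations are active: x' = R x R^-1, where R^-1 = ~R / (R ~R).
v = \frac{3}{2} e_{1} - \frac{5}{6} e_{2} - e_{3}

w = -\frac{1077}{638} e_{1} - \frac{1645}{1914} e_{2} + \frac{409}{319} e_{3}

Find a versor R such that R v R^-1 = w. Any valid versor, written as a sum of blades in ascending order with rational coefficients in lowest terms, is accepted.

Since q(v) = q(w) = \frac{35}{18}, the sum R = v + w = -\frac{60}{319} e_{1} - \frac{540}{319} e_{2} + \frac{90}{319} e_{3} does the job whenever invertible.
Answer: -\frac{60}{319} e_{1} - \frac{540}{319} e_{2} + \frac{90}{319} e_{3}


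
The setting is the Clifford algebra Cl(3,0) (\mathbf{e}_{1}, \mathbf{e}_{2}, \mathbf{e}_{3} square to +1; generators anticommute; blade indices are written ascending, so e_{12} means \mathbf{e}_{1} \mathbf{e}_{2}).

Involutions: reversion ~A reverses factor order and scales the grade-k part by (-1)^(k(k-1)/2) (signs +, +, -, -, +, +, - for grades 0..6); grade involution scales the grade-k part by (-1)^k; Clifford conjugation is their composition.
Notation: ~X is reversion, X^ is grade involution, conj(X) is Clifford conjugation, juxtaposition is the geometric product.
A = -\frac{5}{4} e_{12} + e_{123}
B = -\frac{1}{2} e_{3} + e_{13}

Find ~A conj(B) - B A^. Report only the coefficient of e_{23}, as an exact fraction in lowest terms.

first term: e_{2} - \frac{1}{2} e_{12} + \frac{5}{4} e_{23} + \frac{5}{8} e_{123}
second term: -e_{2} + \frac{1}{2} e_{12} - \frac{5}{4} e_{23} + \frac{5}{8} e_{123}
Answer: \frac{5}{2}


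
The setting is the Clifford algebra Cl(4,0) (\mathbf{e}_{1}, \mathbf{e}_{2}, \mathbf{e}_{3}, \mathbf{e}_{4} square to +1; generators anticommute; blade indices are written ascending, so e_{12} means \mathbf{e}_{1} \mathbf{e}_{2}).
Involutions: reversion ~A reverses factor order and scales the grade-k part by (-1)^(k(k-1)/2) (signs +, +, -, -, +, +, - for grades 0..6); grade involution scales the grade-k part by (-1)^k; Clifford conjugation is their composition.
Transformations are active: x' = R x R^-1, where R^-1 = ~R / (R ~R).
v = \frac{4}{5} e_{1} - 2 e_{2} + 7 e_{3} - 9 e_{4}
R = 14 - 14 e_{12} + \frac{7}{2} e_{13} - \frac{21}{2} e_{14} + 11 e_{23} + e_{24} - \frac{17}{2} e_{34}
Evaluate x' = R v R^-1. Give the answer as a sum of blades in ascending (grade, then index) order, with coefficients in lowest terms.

~R = 14 + 14 e_{12} - \frac{7}{2} e_{13} + \frac{21}{2} e_{14} - 11 e_{23} - e_{24} + \frac{17}{2} e_{34}, and R ~R = \frac{2835}{4}, so R^-1 = ~R / (\frac{2835}{4}).
R v = \frac{791}{5} e_{1} + \frac{256}{5} e_{2} + \frac{1937}{10} e_{3} - \frac{561}{10} e_{4} - \frac{411}{5} e_{123} + \frac{529}{5} e_{124} + \frac{176}{5} e_{134} - 89 e_{234}
Answer: \frac{1588}{675} e_{1} + \frac{15914}{1575} e_{2} + \frac{24541}{4725} e_{3} + \frac{893}{4725} e_{4}


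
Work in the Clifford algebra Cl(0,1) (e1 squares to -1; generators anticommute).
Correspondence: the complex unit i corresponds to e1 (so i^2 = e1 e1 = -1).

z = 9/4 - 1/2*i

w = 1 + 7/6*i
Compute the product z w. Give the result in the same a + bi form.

In blades: z = 9/4 - 1/2*e1, w = 1 + 7/6*e1.
Distribute z over w term by term (generator squares from the signature, products reordered to ascending indices): (9/4)*w = 9/4 + 21/8*e1; (-1/2*e1)*w = 7/12 - 1/2*e1.
Sum: 17/6 + 17/8*e1; translating back through the correspondence:
Answer: 17/6 + 17/8*i


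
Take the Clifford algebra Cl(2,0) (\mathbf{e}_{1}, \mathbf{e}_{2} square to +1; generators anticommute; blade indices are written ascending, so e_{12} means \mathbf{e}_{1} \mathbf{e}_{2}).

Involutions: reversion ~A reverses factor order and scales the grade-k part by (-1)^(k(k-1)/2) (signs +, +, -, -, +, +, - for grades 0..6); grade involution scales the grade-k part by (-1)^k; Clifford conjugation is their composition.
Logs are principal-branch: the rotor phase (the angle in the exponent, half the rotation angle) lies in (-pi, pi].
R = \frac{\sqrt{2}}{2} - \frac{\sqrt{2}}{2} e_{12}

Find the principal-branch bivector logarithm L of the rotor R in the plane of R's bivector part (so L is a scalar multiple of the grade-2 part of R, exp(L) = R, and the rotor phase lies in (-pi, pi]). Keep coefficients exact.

The scalar part of R is \frac{\sqrt{2}}{2}, which fixes the principal-branch rotor phase; the unit plane is then the bivector part divided by the sine of that phase, and L is that plane scaled by the phase.
Concretely: cos(phase) = \frac{\sqrt{2}}{2} gives phase = ±\frac{\pi}{4}, and since phase/sin(phase) is even the sign is immaterial: L = (phase/sin(phase)) * <R>_2 = (\frac{\sqrt{2} \pi}{4}) * <R>_2.
Answer: - \frac{\pi}{4} e_{12}


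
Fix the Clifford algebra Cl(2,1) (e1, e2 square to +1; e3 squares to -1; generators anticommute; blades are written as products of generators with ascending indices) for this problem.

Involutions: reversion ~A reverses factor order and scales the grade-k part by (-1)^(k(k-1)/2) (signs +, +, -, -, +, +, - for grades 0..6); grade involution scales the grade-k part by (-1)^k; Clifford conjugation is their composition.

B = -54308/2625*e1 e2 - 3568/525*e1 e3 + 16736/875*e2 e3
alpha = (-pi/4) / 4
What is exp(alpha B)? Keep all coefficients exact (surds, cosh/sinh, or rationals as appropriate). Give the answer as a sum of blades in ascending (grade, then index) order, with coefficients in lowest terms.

B^2 term by term: the squares give (-54308/2625)^2*(e1 e2)^2 + (-3568/525)^2*(e1 e3)^2 + (16736/875)^2*(e2 e3)^2 = 2949358864/6890625*(-1) + 12730624/275625*(+1) + 280093696/765625*(+1) = -16 (each basis 2-blade squares to minus the product of its generators' squares); cross terms between blades sharing an index anticommute and cancel. So B^2 = -16.
B^2 = -16 — B^2 < 0, so the exponential closes trigonometrically: l = 4, alpha*l = -pi/4, so exp(alpha B) = cos(-pi/4) + (sin(-pi/4)/4)*B = sqrt(2)/2 + (-sqrt(2)/8)*B.
Answer: sqrt(2)/2 + 13577*sqrt(2)/5250*e1 e2 + 446*sqrt(2)/525*e1 e3 - 2092*sqrt(2)/875*e2 e3


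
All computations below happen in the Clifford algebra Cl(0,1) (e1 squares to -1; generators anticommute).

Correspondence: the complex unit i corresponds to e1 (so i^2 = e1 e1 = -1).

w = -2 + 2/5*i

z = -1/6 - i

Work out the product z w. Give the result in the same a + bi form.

In blades: z = -1/6 - e1, w = -2 + 2/5*e1.
Distribute z over w term by term (generator squares from the signature, products reordered to ascending indices): (-1/6)*w = 1/3 - 1/15*e1; (-e1)*w = 2/5 + 2*e1.
Sum: 11/15 + 29/15*e1; translating back through the correspondence:
Answer: 11/15 + 29/15*i


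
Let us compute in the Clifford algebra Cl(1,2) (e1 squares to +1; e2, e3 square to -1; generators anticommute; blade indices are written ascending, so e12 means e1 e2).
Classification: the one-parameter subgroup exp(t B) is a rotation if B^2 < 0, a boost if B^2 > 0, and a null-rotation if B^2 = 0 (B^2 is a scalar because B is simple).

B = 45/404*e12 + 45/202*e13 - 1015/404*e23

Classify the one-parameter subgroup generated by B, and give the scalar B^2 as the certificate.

B^2 term by term: the squares give (45/404)^2*(e12)^2 + (45/202)^2*(e13)^2 + (-1015/404)^2*(e23)^2 = 2025/163216*(+1) + 2025/40804*(+1) + 1030225/163216*(-1) = -25/4 (each basis 2-blade squares to minus the product of its generators' squares); cross terms between blades sharing an index anticommute and cancel. So B^2 = -25/4.
Answer: rotation, certificate B^2 = -25/4. No conjugation can change B^2 = -25/4; the sign gives the class.


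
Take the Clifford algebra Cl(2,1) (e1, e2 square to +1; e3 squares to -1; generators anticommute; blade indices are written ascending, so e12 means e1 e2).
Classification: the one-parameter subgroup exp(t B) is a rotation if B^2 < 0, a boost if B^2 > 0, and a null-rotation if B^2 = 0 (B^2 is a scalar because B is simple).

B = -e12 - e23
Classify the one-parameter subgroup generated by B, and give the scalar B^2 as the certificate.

B^2 term by term: the squares give (-1)^2*(e12)^2 + (-1)^2*(e23)^2 = 1*(-1) + 1*(+1) = 0 (each basis 2-blade squares to minus the product of its generators' squares); cross terms between blades sharing an index anticommute and cancel. So B^2 = 0.
Answer: null-rotation, certificate B^2 = 0. Key observation: B^2 = 0 is a conjugation invariant, so its sign decides the class regardless of the surface form of B.


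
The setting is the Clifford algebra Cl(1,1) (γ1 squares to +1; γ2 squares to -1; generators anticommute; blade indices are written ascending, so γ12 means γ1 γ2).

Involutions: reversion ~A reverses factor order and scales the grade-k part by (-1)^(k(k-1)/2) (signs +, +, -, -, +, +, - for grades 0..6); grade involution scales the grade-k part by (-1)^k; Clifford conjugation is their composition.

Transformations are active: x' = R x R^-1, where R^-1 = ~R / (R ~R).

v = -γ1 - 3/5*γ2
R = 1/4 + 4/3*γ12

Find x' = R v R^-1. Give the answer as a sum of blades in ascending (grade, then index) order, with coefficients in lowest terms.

~R = 1/4 - 4/3*γ12, and R ~R = -247/144, so R^-1 = ~R / (-247/144).
R v = 11/20*γ1 + 71/60*γ2
Answer: 1037/1235*γ1 + 63/247*γ2


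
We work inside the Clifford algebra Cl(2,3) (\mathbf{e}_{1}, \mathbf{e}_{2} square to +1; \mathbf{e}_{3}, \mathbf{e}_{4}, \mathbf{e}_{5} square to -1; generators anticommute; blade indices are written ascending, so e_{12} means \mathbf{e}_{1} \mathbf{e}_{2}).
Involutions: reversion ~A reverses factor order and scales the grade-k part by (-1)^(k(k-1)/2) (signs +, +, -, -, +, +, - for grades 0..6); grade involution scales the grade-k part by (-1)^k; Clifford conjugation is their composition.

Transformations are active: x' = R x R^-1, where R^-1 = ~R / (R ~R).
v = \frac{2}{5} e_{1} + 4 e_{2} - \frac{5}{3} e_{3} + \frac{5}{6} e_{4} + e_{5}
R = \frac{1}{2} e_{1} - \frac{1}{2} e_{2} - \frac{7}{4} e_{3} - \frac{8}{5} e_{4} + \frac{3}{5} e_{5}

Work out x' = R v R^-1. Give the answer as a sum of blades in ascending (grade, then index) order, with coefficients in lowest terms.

~R = \frac{1}{2} e_{1} - \frac{1}{2} e_{2} - \frac{7}{4} e_{3} - \frac{8}{5} e_{4} + \frac{3}{5} e_{5}, and R ~R = -\frac{2193}{400}, so R^-1 = ~R / (-\frac{2193}{400}).
R v = -\frac{239}{60} + \frac{11}{5} e_{12} - \frac{2}{15} e_{13} + \frac{317}{300} e_{14} + \frac{13}{50} e_{15} + \frac{47}{6} e_{23} + \frac{359}{60} e_{24} - \frac{29}{10} e_{25} - \frac{33}{8} e_{34} - \frac{3}{4} e_{35} - \frac{21}{10} e_{45}
Answer: \frac{10742}{32895} e_{1} - \frac{31096}{6579} e_{2} - \frac{5765}{6579} e_{3} - \frac{41557}{13158} e_{4} - \frac{281}{2193} e_{5}


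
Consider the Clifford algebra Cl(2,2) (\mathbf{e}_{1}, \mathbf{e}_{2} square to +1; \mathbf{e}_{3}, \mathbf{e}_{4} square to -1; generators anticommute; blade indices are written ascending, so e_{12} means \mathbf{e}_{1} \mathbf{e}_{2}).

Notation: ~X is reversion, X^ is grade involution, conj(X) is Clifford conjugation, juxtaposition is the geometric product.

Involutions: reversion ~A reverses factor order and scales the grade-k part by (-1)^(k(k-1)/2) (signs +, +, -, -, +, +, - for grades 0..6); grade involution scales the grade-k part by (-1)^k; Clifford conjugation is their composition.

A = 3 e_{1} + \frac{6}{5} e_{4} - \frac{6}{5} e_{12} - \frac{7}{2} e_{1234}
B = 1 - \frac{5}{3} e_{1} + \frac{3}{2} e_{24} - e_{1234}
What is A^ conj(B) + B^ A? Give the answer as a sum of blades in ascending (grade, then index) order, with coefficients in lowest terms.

first term: -\frac{3}{2} - 3 e_{1} + \frac{19}{5} e_{2} - \frac{6}{5} e_{4} - \frac{6}{5} e_{12} - \frac{21}{4} e_{13} + \frac{19}{5} e_{14} - \frac{6}{5} e_{34} + \frac{6}{5} e_{123} + \frac{9}{2} e_{124} + \frac{53}{6} e_{234} - \frac{7}{2} e_{1234}
second term: \frac{17}{2} + 3 e_{1} - \frac{19}{5} e_{2} + \frac{6}{5} e_{4} - \frac{6}{5} e_{12} + \frac{21}{4} e_{13} + \frac{19}{5} e_{14} - \frac{6}{5} e_{34} + \frac{6}{5} e_{123} + \frac{9}{2} e_{124} - \frac{17}{6} e_{234} - \frac{7}{2} e_{1234}
Answer: 7 - \frac{12}{5} e_{12} + \frac{38}{5} e_{14} - \frac{12}{5} e_{34} + \frac{12}{5} e_{123} + 9 e_{124} + 6 e_{234} - 7 e_{1234}


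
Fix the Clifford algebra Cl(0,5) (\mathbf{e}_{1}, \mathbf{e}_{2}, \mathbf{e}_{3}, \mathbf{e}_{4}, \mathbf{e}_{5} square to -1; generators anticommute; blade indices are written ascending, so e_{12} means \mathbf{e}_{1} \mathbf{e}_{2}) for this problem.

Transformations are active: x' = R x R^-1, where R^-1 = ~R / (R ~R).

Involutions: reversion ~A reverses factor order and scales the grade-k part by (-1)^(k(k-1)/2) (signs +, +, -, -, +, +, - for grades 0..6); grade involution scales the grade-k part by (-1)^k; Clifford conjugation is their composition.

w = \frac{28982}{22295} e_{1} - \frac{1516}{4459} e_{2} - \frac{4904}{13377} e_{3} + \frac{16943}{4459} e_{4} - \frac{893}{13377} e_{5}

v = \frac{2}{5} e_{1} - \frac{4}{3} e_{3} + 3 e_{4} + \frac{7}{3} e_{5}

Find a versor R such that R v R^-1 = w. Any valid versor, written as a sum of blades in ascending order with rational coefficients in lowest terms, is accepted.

Equal squares first: v^2 = w^2 = -\frac{3686}{225}. Then v + w = \frac{7580}{4459} e_{1} - \frac{1516}{4459} e_{2} - \frac{7580}{4459} e_{3} + \frac{30320}{4459} e_{4} + \frac{30320}{13377} e_{5} is a versor taking v to w, provided it is invertible.
Answer: \frac{7580}{4459} e_{1} - \frac{1516}{4459} e_{2} - \frac{7580}{4459} e_{3} + \frac{30320}{4459} e_{4} + \frac{30320}{13377} e_{5}


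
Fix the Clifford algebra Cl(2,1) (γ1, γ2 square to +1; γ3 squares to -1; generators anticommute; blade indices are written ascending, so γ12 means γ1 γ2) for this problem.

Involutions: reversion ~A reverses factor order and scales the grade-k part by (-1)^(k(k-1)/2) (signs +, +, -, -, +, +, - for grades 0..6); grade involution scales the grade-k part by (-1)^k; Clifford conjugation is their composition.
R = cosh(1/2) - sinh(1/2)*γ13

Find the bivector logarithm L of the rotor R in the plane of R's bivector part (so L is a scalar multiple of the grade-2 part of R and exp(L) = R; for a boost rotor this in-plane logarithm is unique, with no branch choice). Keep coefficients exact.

The scalar part of R is cosh(1/2), which determines |rapidity| via cosh; the sign lives in the bivector part, and pairing them (bivector part over sinh of the rapidity = the plane) gives the unique in-plane L = rapidity * plane.
Concretely: cosh(rapidity) = cosh(1/2) gives rapidity = ±1/2, and since rapidity/sinh(rapidity) is even the sign is immaterial: L = (rapidity/sinh(rapidity)) * <R>_2 = (1/(2*sinh(1/2))) * <R>_2.
Answer: -1/2*γ13


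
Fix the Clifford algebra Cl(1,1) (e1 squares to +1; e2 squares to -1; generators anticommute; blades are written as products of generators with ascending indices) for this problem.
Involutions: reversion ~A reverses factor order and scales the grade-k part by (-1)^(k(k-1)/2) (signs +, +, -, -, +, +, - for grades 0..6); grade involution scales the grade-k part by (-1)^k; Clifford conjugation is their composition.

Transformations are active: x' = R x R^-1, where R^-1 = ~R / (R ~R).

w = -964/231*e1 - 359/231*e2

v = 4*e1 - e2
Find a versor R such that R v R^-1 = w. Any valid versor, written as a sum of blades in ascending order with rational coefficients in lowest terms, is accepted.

Since q(v) = q(w) = 15, the sum R = v + w = -40/231*e1 - 590/231*e2 does the job whenever invertible.
Answer: -40/231*e1 - 590/231*e2


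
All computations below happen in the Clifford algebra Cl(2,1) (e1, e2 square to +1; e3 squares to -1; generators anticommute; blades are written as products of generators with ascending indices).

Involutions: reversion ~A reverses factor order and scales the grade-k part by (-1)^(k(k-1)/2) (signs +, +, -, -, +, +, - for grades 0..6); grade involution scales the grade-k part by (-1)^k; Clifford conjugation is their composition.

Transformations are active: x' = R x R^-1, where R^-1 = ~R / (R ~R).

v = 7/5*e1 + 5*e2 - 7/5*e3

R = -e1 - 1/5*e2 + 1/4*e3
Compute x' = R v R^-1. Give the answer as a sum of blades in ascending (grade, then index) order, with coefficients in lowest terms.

~R = -e1 - 1/5*e2 + 1/4*e3, and R ~R = 391/400, so R^-1 = ~R / (391/400).
R v = -41/20 - 118/25*e1 e2 + 21/20*e1 e3 - 97/100*e2 e3
Answer: 5463/1955*e1 - 1627/391*e2 + 687/1955*e3


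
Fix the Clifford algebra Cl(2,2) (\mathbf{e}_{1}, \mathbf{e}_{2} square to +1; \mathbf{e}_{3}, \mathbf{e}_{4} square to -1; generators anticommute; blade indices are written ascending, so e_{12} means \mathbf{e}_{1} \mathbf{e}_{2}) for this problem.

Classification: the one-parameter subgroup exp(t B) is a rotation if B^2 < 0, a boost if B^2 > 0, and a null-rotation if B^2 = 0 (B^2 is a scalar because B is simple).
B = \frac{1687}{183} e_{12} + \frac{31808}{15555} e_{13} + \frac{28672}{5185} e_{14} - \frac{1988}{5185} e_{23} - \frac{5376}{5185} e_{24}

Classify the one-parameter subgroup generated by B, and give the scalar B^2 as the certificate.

B^2 term by term: the squares give (\frac{1687}{183})^2*(e_{12})^2 + (\frac{31808}{15555})^2*(e_{13})^2 + (\frac{28672}{5185})^2*(e_{14})^2 + (-\frac{1988}{5185})^2*(e_{23})^2 + (-\frac{5376}{5185})^2*(e_{24})^2 = \frac{2845969}{33489}*(-1) + \frac{1011748864}{241958025}*(+1) + \frac{822083584}{26884225}*(+1) + \frac{3952144}{26884225}*(+1) + \frac{28901376}{26884225}*(+1) = -49 (each basis 2-blade squares to minus the product of its generators' squares); cross terms between blades sharing an index anticommute and cancel; the commuting (index-disjoint) pairs give grade-4 terms 2*c*c'*(blade product), which cancel blade by blade — e_{1234}: \frac{113999872}{26884225} - \frac{113999872}{26884225} = 0 — confirming B is simple. So B^2 = -49.
Answer: rotation, certificate B^2 = -49. Certificate logic: -49 is a conjugation-invariant scalar, so its sign fixes rotation versus boost versus null-rotation outright.


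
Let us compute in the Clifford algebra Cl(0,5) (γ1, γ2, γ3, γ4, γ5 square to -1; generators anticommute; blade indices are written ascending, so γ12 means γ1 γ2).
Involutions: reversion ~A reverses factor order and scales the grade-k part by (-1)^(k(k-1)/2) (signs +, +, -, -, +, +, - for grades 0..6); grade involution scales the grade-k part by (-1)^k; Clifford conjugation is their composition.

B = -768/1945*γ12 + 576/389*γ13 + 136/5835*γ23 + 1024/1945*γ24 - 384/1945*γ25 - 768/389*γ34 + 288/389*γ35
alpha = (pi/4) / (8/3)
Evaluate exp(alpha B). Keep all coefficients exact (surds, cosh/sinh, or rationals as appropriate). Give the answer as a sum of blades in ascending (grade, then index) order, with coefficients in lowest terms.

B^2 term by term: the squares give (-768/1945)^2*(γ12)^2 + (576/389)^2*(γ13)^2 + (136/5835)^2*(γ23)^2 + (1024/1945)^2*(γ24)^2 + (-384/1945)^2*(γ25)^2 + (-768/389)^2*(γ34)^2 + (288/389)^2*(γ35)^2 = 589824/3783025*(-1) + 331776/151321*(-1) + 18496/34047225*(-1) + 1048576/3783025*(-1) + 147456/3783025*(-1) + 589824/151321*(-1) + 82944/151321*(-1) = -64/9 (each basis 2-blade squares to minus the product of its generators' squares); cross terms between blades sharing an index anticommute and cancel; the commuting (index-disjoint) pairs give grade-4 terms 2*c*c'*(blade product), which cancel blade by blade — γ1234: 1179648/756605 - 1179648/756605 = 0; γ1235: -442368/756605 + 442368/756605 = 0; γ2345: -589824/756605 + 589824/756605 = 0 — confirming B is simple. So B^2 = -64/9.
B^2 = -64/9 — B^2 < 0, so the exponential closes trigonometrically: l = 8/3, alpha*l = pi/4, so exp(alpha B) = cos(pi/4) + (sin(pi/4)/(8/3))*B = sqrt(2)/2 + (3*sqrt(2)/16)*B.
Answer: sqrt(2)/2 - 144*sqrt(2)/1945*γ12 + 108*sqrt(2)/389*γ13 + 17*sqrt(2)/3890*γ23 + 192*sqrt(2)/1945*γ24 - 72*sqrt(2)/1945*γ25 - 144*sqrt(2)/389*γ34 + 54*sqrt(2)/389*γ35


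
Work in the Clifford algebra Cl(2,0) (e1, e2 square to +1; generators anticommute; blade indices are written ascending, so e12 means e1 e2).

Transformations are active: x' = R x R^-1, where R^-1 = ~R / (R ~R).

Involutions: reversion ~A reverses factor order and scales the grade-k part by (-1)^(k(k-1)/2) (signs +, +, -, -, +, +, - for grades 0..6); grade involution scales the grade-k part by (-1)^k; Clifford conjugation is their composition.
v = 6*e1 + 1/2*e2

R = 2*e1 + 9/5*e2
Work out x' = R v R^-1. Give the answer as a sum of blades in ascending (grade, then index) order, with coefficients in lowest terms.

~R = 2*e1 + 9/5*e2, and R ~R = 181/25, so R^-1 = ~R / (181/25).
R v = 129/10 - 49/5*e12
Answer: 204/181*e1 + 2141/362*e2


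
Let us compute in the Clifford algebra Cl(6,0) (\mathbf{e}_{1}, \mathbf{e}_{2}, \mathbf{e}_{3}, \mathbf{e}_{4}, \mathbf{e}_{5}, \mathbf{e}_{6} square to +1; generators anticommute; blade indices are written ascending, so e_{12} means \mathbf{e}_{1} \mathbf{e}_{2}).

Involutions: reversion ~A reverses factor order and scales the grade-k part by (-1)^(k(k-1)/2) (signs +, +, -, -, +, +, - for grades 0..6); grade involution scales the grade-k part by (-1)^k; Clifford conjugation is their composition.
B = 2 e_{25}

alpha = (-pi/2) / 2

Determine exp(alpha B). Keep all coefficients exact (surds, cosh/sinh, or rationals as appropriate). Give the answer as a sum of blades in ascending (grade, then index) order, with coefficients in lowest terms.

B^2 = (2)^2*(e_{25})^2 = 4*(-1) = -4 (a basis 2-blade squares to minus the product of its generators' squares).
B^2 = -4 — the series telescopes trigonometrically here: l = 2, alpha*l = - \frac{\pi}{2}, so exp(alpha B) = cos(- \frac{\pi}{2}) + (sin(- \frac{\pi}{2})/2)*B = 0 + (- \frac{1}{2})*B.
Answer: -e_{25}


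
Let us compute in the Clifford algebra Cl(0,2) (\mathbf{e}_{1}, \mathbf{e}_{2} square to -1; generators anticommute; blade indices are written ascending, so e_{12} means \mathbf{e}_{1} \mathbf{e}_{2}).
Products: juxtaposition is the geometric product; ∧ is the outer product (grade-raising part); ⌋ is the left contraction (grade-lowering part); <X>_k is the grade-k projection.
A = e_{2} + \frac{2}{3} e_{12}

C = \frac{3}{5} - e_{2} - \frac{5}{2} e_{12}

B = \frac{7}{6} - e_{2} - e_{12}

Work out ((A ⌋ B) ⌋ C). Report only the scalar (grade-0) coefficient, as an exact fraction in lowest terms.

step 1: \frac{5}{3} - e_{1}
step 2: 1 - \frac{25}{6} e_{2} - \frac{25}{6} e_{12}
Answer: 1


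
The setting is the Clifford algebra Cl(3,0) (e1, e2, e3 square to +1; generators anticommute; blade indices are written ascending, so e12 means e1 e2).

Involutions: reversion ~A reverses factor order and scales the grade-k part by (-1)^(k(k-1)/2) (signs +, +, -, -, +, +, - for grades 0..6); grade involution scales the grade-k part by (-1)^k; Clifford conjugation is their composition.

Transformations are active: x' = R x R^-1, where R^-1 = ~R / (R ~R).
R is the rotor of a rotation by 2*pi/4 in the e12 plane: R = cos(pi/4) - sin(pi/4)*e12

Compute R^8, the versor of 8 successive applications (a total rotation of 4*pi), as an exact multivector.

Half-angle bookkeeping: 8 applications in e12 add up to rotor phase 8*pi/4 = 2*pi, so R^8 = cos(2*pi) - sin(2*pi)*e12.
cos(2*pi) = 1 and sin(2*pi) = 0, so R^8 = 1. The total rotation 4*pi is 2 full turns, so every vector returns to itself, yet the rotor is +1, back on the identity sheet (an even number of 2*pi turns).
Answer: 1


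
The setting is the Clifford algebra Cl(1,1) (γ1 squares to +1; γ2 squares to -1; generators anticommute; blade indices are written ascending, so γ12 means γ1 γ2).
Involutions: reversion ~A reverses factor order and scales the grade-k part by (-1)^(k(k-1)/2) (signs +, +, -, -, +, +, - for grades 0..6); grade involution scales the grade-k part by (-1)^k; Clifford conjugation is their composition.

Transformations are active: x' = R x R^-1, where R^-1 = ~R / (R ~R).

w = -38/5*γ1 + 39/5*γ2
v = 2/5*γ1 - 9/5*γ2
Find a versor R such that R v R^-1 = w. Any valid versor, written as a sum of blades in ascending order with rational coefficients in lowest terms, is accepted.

Equal squares first: v^2 = w^2 = -77/25. Then v + w = -36/5*γ1 + 6*γ2 is a versor taking v to w, provided it is invertible.
Answer: -36/5*γ1 + 6*γ2


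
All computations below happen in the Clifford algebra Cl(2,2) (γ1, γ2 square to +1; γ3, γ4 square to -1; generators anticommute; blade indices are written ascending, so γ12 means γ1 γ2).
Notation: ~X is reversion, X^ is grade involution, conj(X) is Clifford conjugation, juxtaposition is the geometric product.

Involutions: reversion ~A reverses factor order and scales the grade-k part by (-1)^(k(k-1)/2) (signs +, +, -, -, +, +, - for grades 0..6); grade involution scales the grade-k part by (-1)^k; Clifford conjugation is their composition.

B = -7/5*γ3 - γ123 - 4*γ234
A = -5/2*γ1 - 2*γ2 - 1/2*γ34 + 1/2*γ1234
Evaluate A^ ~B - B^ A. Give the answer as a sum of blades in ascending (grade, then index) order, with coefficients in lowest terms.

first term: -2*γ1 + 2*γ2 + 1/5*γ4 - 11/2*γ13 - 3/10*γ23 + 8*γ34 - 6/5*γ124 + 10*γ1234
second term: 2*γ1 + 2*γ2 + 6/5*γ4 + 11/2*γ13 + 3/10*γ23 - 8*γ34 - 1/5*γ124 + 10*γ1234
Answer: -4*γ1 - γ4 - 11*γ13 - 3/5*γ23 + 16*γ34 - γ124


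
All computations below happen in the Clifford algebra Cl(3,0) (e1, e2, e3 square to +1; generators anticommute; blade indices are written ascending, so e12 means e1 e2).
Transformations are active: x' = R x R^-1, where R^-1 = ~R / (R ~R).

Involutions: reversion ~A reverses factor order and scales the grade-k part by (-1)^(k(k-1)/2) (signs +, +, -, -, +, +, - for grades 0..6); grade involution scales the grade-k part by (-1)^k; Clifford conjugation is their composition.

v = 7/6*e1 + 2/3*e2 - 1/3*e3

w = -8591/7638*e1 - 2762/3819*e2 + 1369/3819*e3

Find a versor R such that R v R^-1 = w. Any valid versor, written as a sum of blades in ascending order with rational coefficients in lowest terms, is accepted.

Construction: equal norms (both 23/12) license R = v + w = 160/3819*e1 - 72/1273*e2 + 32/1273*e3 — nothing changes along that direction, while (v - w)/2 changes sign, so v maps onto w.
Answer: 160/3819*e1 - 72/1273*e2 + 32/1273*e3


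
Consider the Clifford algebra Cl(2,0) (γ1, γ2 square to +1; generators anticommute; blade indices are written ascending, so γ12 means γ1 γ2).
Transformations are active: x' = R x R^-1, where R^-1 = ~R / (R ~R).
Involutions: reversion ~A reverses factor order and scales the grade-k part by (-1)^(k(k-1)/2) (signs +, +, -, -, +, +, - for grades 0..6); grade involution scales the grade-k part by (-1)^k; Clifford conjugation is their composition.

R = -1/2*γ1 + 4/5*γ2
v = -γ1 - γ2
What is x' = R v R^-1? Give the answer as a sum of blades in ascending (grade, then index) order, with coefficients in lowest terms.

~R = -1/2*γ1 + 4/5*γ2, and R ~R = 89/100, so R^-1 = ~R / (89/100).
R v = -3/10 + 13/10*γ12
Answer: 119/89*γ1 + 41/89*γ2


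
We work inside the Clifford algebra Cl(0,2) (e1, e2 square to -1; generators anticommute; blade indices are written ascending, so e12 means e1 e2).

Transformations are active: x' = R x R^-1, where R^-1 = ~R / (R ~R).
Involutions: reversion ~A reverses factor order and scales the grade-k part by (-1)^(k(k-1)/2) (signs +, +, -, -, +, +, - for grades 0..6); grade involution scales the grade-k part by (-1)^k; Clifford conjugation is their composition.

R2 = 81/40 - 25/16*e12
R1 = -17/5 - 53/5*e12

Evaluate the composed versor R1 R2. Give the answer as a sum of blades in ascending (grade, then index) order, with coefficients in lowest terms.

Distribute over the terms of R1 (each basis-blade product reordered to ascending indices, repeated generators contracted through their squares):
(-17/5) R2 = -1377/200 + 85/16*e12
(-53/5*e12) R2 = -265/16 - 4293/200*e12
Summing the partial products and collecting blades:
Answer: -9379/400 - 6461/400*e12


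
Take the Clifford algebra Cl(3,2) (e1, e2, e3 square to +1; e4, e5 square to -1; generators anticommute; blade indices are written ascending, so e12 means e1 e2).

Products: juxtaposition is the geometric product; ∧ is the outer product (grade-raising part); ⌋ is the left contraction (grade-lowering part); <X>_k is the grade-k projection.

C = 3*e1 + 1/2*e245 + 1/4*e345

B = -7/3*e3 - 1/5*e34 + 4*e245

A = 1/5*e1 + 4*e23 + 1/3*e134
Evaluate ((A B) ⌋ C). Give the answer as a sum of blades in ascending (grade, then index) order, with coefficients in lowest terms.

step 1: -1/15*e1 - 28/3*e2 - 7/15*e13 + 7/9*e14 - 4/5*e24 - 1/25*e134 - 16*e345 - 4/3*e1235 + 4/5*e1245
step 2: 19/5 - 2/5*e5 - 14/3*e45
Answer: 19/5 - 2/5*e5 - 14/3*e45


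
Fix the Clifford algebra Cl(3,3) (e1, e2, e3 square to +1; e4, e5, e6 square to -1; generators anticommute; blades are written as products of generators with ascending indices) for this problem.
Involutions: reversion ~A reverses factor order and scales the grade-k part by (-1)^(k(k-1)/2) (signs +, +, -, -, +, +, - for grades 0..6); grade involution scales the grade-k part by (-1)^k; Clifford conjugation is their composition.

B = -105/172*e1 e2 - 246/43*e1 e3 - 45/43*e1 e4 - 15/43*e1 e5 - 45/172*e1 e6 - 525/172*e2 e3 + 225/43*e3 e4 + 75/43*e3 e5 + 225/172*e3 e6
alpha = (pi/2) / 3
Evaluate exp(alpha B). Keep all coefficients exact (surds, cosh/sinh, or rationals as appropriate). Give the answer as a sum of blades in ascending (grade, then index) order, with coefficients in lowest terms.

B^2 term by term: the squares give (-105/172)^2*(e1 e2)^2 + (-246/43)^2*(e1 e3)^2 + (-45/43)^2*(e1 e4)^2 + (-15/43)^2*(e1 e5)^2 + (-45/172)^2*(e1 e6)^2 + (-525/172)^2*(e2 e3)^2 + (225/43)^2*(e3 e4)^2 + (75/43)^2*(e3 e5)^2 + (225/172)^2*(e3 e6)^2 = 11025/29584*(-1) + 60516/1849*(-1) + 2025/1849*(+1) + 225/1849*(+1) + 2025/29584*(+1) + 275625/29584*(-1) + 50625/1849*(+1) + 5625/1849*(+1) + 50625/29584*(+1) = -9 (each basis 2-blade squares to minus the product of its generators' squares); cross terms between blades sharing an index anticommute and cancel; the commuting (index-disjoint) pairs give grade-4 terms 2*c*c'*(blade product), which cancel blade by blade — e1 e2 e3 e4: -23625/3698 + 23625/3698 = 0; e1 e2 e3 e5: -7875/3698 + 7875/3698 = 0; e1 e2 e3 e6: -23625/14792 + 23625/14792 = 0; e1 e3 e4 e5: 6750/1849 - 6750/1849 = 0; e1 e3 e4 e6: 10125/3698 - 10125/3698 = 0; e1 e3 e5 e6: 3375/3698 - 3375/3698 = 0 — confirming B is simple. So B^2 = -9.
B^2 = -9 — the negative square puts this in the circular regime; l = 3, alpha*l = pi/2, so exp(alpha B) = cos(pi/2) + (sin(pi/2)/3)*B = 0 + (1/3)*B.
Answer: -35/172*e1 e2 - 82/43*e1 e3 - 15/43*e1 e4 - 5/43*e1 e5 - 15/172*e1 e6 - 175/172*e2 e3 + 75/43*e3 e4 + 25/43*e3 e5 + 75/172*e3 e6


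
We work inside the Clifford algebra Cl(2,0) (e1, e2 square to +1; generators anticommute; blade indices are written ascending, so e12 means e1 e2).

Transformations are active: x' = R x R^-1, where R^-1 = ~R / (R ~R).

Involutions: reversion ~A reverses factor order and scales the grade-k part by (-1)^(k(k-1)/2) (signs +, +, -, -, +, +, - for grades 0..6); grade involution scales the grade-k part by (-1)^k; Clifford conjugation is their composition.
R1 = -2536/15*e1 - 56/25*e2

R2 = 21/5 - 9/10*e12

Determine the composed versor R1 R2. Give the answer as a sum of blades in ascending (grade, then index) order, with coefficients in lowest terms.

Distribute over the terms of R1 (each basis-blade product reordered to ascending indices, repeated generators contracted through their squares):
(-2536/15*e1) R2 = -17752/25*e1 + 3804/25*e2
(-56/25*e2) R2 = -252/125*e1 - 1176/125*e2
Summing the partial products and collecting blades:
Answer: -89012/125*e1 + 17844/125*e2


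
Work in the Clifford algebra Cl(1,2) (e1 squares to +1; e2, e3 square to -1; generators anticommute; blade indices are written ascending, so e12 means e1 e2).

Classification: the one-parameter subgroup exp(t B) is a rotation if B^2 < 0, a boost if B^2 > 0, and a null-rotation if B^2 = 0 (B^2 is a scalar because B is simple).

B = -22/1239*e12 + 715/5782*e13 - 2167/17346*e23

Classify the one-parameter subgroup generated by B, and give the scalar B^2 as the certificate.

B^2 term by term: the squares give (-22/1239)^2*(e12)^2 + (715/5782)^2*(e13)^2 + (-2167/17346)^2*(e23)^2 = 484/1535121*(+1) + 511225/33431524*(+1) + 4695889/300883716*(-1) = 0 (each basis 2-blade squares to minus the product of its generators' squares); cross terms between blades sharing an index anticommute and cancel. So B^2 = 0.
Answer: null-rotation, certificate B^2 = 0. B^2 = 0 is basis-independent, so its sign is the whole story.


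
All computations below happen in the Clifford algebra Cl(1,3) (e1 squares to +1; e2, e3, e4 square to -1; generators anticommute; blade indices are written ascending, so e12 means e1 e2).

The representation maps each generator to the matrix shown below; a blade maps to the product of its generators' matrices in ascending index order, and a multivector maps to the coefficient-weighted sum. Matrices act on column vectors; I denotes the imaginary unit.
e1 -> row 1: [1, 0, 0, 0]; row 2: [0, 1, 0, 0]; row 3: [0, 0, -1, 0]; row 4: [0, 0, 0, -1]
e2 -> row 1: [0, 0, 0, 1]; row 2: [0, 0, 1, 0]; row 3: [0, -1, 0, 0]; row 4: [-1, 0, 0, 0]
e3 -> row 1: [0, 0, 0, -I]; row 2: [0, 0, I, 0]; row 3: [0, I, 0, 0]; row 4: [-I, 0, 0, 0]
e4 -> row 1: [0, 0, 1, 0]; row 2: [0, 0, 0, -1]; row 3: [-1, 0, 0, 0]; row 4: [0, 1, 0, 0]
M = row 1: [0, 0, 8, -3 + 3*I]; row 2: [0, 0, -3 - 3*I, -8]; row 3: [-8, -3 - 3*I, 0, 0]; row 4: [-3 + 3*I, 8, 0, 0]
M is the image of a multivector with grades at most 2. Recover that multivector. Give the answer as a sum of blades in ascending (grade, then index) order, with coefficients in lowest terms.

Method: the blade images are trace-orthogonal — tr(rho(e_A) rho(e_B)^-1) = 4 if A = B and 0 otherwise — and rho(e_A)^-1 = (e_A)^2 * rho(e_A) with (e_A)^2 = +1 or -1, so the coefficient of e_A in the preimage is (e_A)^2 * tr(M rho(e_A))/4.
Nonzero projections over blades of grade <= 2: e3: (e3)^2 = -1, tr(M rho(e3)) = 12, coefficient -3; e4: (e4)^2 = -1, tr(M rho(e4)) = -32, coefficient 8; e12: (e12)^2 = +1, tr(M rho(e12)) = -12, coefficient -3. Every other blade of grade <= 2 projects to 0.
Answer: -3*e3 + 8*e4 - 3*e12


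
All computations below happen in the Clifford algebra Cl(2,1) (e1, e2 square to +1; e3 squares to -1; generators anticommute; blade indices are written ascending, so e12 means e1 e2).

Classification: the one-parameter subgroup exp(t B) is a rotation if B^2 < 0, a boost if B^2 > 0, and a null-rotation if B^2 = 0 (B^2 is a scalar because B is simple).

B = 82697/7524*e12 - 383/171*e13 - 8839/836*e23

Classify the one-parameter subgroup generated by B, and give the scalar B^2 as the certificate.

B^2 term by term: the squares give (82697/7524)^2*(e12)^2 + (-383/171)^2*(e13)^2 + (-8839/836)^2*(e23)^2 = 6838793809/56610576*(-1) + 146689/29241*(+1) + 78127921/698896*(+1) = -4 (each basis 2-blade squares to minus the product of its generators' squares); cross terms between blades sharing an index anticommute and cancel. So B^2 = -4.
Answer: rotation, certificate B^2 = -4. No conjugation can change B^2 = -4; the sign gives the class.


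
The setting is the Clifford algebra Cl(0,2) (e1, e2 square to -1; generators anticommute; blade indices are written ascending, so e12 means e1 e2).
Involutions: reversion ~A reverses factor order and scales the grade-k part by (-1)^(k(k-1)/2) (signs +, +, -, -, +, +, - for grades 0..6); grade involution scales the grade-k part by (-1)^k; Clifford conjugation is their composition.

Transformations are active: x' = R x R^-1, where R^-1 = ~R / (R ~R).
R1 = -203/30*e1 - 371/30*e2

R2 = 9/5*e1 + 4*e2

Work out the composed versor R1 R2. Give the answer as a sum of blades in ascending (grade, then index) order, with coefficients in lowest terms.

Distribute over the terms of R1 (each basis-blade product reordered to ascending indices, repeated generators contracted through their squares):
(-203/30*e1) R2 = 609/50 - 406/15*e12
(-371/30*e2) R2 = 742/15 + 1113/50*e12
Summing the partial products and collecting blades:
Answer: 9247/150 - 721/150*e12


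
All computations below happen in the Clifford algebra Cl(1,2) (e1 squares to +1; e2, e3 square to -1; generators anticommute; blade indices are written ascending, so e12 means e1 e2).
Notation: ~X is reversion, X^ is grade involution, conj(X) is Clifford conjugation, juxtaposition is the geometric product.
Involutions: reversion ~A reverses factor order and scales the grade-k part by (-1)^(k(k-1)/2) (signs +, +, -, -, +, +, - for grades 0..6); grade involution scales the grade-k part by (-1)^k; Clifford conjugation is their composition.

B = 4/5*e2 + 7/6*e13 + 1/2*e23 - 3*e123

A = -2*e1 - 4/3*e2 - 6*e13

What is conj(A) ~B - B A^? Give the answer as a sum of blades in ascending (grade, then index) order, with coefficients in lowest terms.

first term: -121/15 - 18*e2 - 5/3*e3 - 7/5*e12 + 4*e13 + 6*e23 - 191/45*e123
second term: -121/15 - 18*e2 - 5/3*e3 + 7/5*e12 - 4*e13 - 6*e23 + 191/45*e123
Answer: -14/5*e12 + 8*e13 + 12*e23 - 382/45*e123


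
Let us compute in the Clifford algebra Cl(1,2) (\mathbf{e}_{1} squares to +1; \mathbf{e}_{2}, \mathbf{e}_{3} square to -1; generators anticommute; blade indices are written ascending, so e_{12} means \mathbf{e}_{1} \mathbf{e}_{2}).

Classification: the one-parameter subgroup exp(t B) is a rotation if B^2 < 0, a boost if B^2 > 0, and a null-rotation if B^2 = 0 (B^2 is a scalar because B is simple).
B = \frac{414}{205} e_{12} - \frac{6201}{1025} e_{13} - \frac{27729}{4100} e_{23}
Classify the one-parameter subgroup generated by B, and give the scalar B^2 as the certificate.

B^2 term by term: the squares give (\frac{414}{205})^2*(e_{12})^2 + (-\frac{6201}{1025})^2*(e_{13})^2 + (-\frac{27729}{4100})^2*(e_{23})^2 = \frac{171396}{42025}*(+1) + \frac{38452401}{1050625}*(+1) + \frac{768897441}{16810000}*(-1) = -\frac{81}{16} (each basis 2-blade squares to minus the product of its generators' squares); cross terms between blades sharing an index anticommute and cancel. So B^2 = -\frac{81}{16}.
Answer: rotation, certificate B^2 = -\frac{81}{16}. Key observation: B^2 = -\frac{81}{16} is a conjugation invariant, so its sign decides the class regardless of the surface form of B.


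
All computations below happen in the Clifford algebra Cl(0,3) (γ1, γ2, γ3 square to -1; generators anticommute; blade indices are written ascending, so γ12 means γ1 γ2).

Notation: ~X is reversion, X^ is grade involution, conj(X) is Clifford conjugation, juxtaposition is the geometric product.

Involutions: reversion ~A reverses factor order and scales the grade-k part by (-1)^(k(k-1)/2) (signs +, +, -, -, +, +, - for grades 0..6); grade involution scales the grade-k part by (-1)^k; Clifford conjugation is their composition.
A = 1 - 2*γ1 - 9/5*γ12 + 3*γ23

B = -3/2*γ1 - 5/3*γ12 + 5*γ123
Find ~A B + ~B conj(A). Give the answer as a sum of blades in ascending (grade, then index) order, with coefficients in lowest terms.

first term: 27/2*γ1 - 181/30*γ2 - 9*γ3 - 5/3*γ12 + 5*γ13 + 10*γ23 + 19/2*γ123
second term: -33/2*γ1 + 181/30*γ2 + 9*γ3 + 5/3*γ12 + 5*γ13 + 10*γ23 - 1/2*γ123
Answer: -3*γ1 + 10*γ13 + 20*γ23 + 9*γ123
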